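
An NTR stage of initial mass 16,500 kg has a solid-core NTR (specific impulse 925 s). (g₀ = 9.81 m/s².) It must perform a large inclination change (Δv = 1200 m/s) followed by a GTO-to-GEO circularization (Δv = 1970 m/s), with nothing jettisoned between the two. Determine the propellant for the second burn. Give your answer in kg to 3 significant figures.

v_e = Isp · g₀ = 925 × 9.81 = 9074.2 m/s.
After the first burn: m = 16500 × exp(−1200/9074.2) = 16500 × 0.87613 = 14,456.1 kg.
After the second burn: m = 14,456.1 × exp(−1970/9074.2) = 14,456.1 × 0.80485 = 11,635 kg.
Second-burn propellant = 14,456.1 − 11,635 = 2,821.1 kg.

propellant for the second burn ≈ 2820 kg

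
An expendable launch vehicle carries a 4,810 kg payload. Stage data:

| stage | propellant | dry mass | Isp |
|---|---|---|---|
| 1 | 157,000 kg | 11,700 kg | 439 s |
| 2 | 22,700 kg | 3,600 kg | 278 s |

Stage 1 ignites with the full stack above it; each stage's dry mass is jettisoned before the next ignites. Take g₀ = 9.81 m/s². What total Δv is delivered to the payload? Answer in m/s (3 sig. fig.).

Δv ≈ 10200 m/s

Ignition mass of stage 1 = 157,000+11,700 + 22,700+3,600 + 4,810 = 199,810 kg.
Stage 1: m₀ = 199,810 kg, m_f = 199,810 − 157,000 = 42,810 kg; Δv = 439×9.81×ln(4.667) = 4306.6×1.5406 ≈ 6635 m/s.
Stage 2: m₀ = 31,110 kg, m_f = 31,110 − 22,700 = 8,410 kg; Δv = 278×9.81×ln(3.699) = 2727.2×1.3081 ≈ 3567 m/s.
Total Δv = 6635 + 3567 = 10202 m/s.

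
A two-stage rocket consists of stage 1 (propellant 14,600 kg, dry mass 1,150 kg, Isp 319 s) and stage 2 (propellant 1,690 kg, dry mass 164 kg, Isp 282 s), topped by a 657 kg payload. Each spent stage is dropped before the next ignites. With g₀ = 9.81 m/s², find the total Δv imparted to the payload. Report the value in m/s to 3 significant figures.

Δv ≈ 8120 m/s

Ignition mass of stage 1 = 14,600+1,150 + 1,690+164 + 657 = 18,261 kg.
Stage 1: m₀ = 18,261 kg, m_f = 18,261 − 14,600 = 3,661 kg; Δv = 319×9.81×ln(4.988) = 3129.4×1.6070 ≈ 5029 m/s.
Stage 2: m₀ = 2,511 kg, m_f = 2,511 − 1,690 = 821 kg; Δv = 282×9.81×ln(3.058) = 2766.4×1.1179 ≈ 3093 m/s.
Total Δv = 5029 + 3093 = 8122 m/s.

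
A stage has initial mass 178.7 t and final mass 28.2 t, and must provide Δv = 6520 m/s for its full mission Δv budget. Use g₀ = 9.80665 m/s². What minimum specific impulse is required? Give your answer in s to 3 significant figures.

Isp ≈ 360 s

ln(m₀/m_f) = ln(178700/28200) = ln(6.337) = 1.8464.
v_e = Δv / ln(m₀/m_f) = 6520 / 1.8464 = 3531.2 m/s.
Isp = v_e / g₀ = 3531.2 / 9.80665 = 360.1 s.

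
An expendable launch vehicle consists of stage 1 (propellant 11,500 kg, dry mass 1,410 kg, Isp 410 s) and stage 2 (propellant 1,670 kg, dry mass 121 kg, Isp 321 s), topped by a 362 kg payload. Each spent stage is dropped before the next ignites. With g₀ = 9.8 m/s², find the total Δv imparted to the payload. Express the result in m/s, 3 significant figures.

Ignition mass of stage 1 = 11,500+1,410 + 1,670+121 + 362 = 15,063 kg.
Stage 1: m₀ = 15,063 kg, m_f = 15,063 − 11,500 = 3,563 kg; Δv = 410×9.8×ln(4.228) = 4018.0×1.4416 ≈ 5793 m/s.
Stage 2: m₀ = 2,153 kg, m_f = 2,153 − 1,670 = 483 kg; Δv = 321×9.8×ln(4.458) = 3145.8×1.4946 ≈ 4702 m/s.
Total Δv = 5793 + 4702 = 10495 m/s.

Δv ≈ 10500 m/s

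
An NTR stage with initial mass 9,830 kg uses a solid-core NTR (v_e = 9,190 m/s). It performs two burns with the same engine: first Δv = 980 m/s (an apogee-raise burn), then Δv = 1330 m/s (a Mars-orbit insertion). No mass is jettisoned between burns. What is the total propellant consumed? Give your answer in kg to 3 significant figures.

After the first burn: m = 9830 × exp(−980/9190.0) = 9830 × 0.89885 = 8,835.7 kg.
After the second burn: m = 8,835.7 × exp(−1330/9190.0) = 8,835.7 × 0.86526 = 7,645.18 kg.
Total propellant = m₀ − m_final = 9830 − 7,645.18 = 2,184.82 kg.

total propellant consumed ≈ 2180 kg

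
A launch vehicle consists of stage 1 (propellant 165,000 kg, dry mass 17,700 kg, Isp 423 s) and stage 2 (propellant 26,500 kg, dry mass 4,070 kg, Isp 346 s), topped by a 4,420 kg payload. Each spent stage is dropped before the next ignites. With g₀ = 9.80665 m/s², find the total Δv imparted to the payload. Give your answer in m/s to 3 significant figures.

Δv ≈ 10700 m/s

Ignition mass of stage 1 = 165,000+17,700 + 26,500+4,070 + 4,420 = 217,690 kg.
Stage 1: m₀ = 217,690 kg, m_f = 217,690 − 165,000 = 52,690 kg; Δv = 423×9.80665×ln(4.132) = 4148.2×1.4186 ≈ 5885 m/s.
Stage 2: m₀ = 34,990 kg, m_f = 34,990 − 26,500 = 8,490 kg; Δv = 346×9.80665×ln(4.121) = 3393.1×1.4162 ≈ 4805 m/s.
Total Δv = 5885 + 4805 = 10690 m/s.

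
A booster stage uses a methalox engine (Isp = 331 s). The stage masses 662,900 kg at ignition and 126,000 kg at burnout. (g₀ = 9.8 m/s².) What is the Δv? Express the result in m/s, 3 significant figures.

v_e = Isp · g₀ = 331 × 9.8 = 3243.8 m/s.
Using Δv = v_e ln(m₀/m_f): Δv = v_e · ln(m₀/m_f) = 3243.8 × ln(5.261) = 3243.8 × 1.6603 ≈ 5385.8 m/s.

Δv ≈ 5390 m/s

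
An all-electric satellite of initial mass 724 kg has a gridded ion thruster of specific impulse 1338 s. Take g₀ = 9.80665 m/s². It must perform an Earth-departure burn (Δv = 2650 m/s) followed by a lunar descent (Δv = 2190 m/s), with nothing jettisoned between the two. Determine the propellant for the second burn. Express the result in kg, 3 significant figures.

propellant for the second burn ≈ 90.9 kg

v_e = Isp · g₀ = 1338 × 9.80665 = 13121.3 m/s.
After the first burn: m = 724 × exp(−2650/13121.3) = 724 × 0.81713 = 591.602 kg.
After the second burn: m = 591.602 × exp(−2190/13121.3) = 591.602 × 0.84628 = 500.661 kg.
Second-burn propellant = 591.602 − 500.661 = 90.941 kg.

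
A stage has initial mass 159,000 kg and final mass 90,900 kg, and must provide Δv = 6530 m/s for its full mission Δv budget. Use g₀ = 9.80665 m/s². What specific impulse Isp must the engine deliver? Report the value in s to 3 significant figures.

ln(m₀/m_f) = ln(159000/90900) = ln(1.749) = 0.5591.
By the Tsiolkovsky rocket equation, v_e = Δv / ln(m₀/m_f) = 6530 / 0.5591 = 11678.6 m/s.
Isp = v_e / g₀ = 11678.6 / 9.80665 = 1190.9 s.

Isp ≈ 1190 s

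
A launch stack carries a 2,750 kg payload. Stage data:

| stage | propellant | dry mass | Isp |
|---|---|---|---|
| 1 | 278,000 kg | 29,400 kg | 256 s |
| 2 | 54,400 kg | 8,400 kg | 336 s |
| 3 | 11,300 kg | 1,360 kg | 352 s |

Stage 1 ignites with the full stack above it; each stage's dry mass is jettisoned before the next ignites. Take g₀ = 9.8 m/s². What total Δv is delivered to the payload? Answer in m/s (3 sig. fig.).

Ignition mass of stage 1 = 278,000+29,400 + 54,400+8,400 + 11,300+1,360 + 2,750 = 385,610 kg.
Stage 1: m₀ = 385,610 kg, m_f = 385,610 − 278,000 = 107,610 kg; Δv = 256×9.8×ln(3.583) = 2508.8×1.2763 ≈ 3202 m/s.
Stage 2: m₀ = 78,210 kg, m_f = 78,210 − 54,400 = 23,810 kg; Δv = 336×9.8×ln(3.285) = 3292.8×1.1893 ≈ 3916 m/s.
Stage 3: m₀ = 15,410 kg, m_f = 15,410 − 11,300 = 4,110 kg; Δv = 352×9.8×ln(3.749) = 3449.6×1.3216 ≈ 4559 m/s.
Total Δv = 3202 + 3916 + 4559 = 11677 m/s.

Δv ≈ 11700 m/s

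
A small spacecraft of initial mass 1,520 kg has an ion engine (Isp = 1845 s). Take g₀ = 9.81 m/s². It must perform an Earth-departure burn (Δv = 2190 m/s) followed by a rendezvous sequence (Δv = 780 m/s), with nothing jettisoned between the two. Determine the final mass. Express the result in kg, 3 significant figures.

v_e = Isp · g₀ = 1845 × 9.81 = 18099.5 m/s.
After the first burn: m = 1520 × exp(−2190/18099.5) = 1520 × 0.88604 = 1,346.78 kg.
After the second burn: m = 1,346.78 × exp(−780/18099.5) = 1,346.78 × 0.95782 = 1,289.97 kg.

final mass ≈ 1290 kg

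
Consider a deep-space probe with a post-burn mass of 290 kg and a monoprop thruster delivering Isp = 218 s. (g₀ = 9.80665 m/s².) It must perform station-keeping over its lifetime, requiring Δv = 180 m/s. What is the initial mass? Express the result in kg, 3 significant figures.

v_e = Isp · g₀ = 218 × 9.80665 = 2137.8 m/s.
m₀/m_f = exp(Δv / v_e) = exp(180 / 2137.8) = exp(0.0842) = 1.0878.
m₀ = m_f × 1.0878 = 290 × 1.0878 = 315.462 kg.

initial mass ≈ 315 kg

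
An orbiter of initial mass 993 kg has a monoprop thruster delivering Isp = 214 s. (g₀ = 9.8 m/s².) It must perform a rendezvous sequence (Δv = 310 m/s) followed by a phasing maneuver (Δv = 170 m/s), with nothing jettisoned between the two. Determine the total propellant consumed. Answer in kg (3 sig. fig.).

v_e = Isp · g₀ = 214 × 9.8 = 2097.2 m/s.
After the first burn: m = 993 × exp(−310/2097.2) = 993 × 0.86259 = 856.552 kg.
After the second burn: m = 856.552 × exp(−170/2097.2) = 856.552 × 0.92214 = 789.861 kg.
Total propellant = m₀ − m_final = 993 − 789.861 = 203.139 kg.

total propellant consumed ≈ 203 kg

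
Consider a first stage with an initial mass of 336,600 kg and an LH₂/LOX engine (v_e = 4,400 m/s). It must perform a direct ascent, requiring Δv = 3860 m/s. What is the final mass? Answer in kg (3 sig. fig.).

Using Δv = v_e ln(m₀/m_f): m₀/m_f = exp(Δv / v_e) = exp(3860 / 4400.0) = exp(0.8773) = 2.4043.
m_f = m₀ / 2.4043 = 336,600 / 2.4043 = 139,999 kg.

final mass ≈ 140000 kg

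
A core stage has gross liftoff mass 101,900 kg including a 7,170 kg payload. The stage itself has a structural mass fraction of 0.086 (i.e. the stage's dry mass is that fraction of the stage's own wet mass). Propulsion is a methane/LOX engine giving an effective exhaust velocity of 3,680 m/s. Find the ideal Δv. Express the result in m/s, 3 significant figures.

Δv ≈ 6970 m/s

Stage wet mass = m₀ − payload = 101,900 − 7,170 = 94,730 kg.
Stage dry mass = ε × stage wet mass = 0.086 × 94,730 = 8,146.78 kg.
Burnout mass m_f = stage dry + payload = 8,146.78 + 7,170 = 15,316.78 kg.
Δv = v_e · ln(101,900/15,316.78) = 3680.0 × ln(6.653) = 3680.0 × 1.8950 ≈ 6974 m/s.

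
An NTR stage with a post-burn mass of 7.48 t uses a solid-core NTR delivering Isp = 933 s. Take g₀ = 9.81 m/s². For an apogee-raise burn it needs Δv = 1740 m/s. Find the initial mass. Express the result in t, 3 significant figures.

initial mass ≈ 9.05 t

v_e = Isp · g₀ = 933 × 9.81 = 9152.7 m/s.
m₀/m_f = exp(Δv / v_e) = exp(1740 / 9152.7) = exp(0.1901) = 1.2094.
m₀ = m_f × 1.2094 = 7.48 × 1.2094 = 9.04631 t.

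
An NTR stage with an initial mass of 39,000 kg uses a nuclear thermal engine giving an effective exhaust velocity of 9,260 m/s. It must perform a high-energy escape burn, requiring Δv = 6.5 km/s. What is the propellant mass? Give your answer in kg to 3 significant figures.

propellant mass ≈ 19700 kg

m₀/m_f = exp(Δv / v_e) = exp(6500 / 9260.0) = exp(0.7019) = 2.0177.
m_f = 39,000 / 2.0177 = 19,328.9 kg, so propellant = m₀ − m_f = 39,000 − 19,328.9 = 19,671.1 kg.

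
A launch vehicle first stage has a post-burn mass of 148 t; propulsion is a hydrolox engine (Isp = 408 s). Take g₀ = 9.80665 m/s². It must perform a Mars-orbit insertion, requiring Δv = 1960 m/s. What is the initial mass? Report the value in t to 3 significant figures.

v_e = Isp · g₀ = 408 × 9.80665 = 4001.1 m/s.
m₀/m_f = exp(Δv / v_e) = exp(1960 / 4001.1) = exp(0.4899) = 1.6321.
m₀ = m_f × 1.6321 = 148 × 1.6321 = 241.551 t.

initial mass ≈ 242 t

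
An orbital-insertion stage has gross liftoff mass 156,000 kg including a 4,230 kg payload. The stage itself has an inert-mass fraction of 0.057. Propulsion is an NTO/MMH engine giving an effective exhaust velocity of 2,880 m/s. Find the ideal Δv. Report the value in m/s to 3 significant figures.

Δv ≈ 7180 m/s

Stage wet mass = m₀ − payload = 156,000 − 4,230 = 151,770 kg.
Stage dry mass = ε × stage wet mass = 0.057 × 151,770 = 8,650.89 kg.
Burnout mass m_f = stage dry + payload = 8,650.89 + 4,230 = 12,880.89 kg.
Δv = v_e · ln(156,000/12,880.89) = 2880.0 × ln(12.11) = 2880.0 × 2.4941 ≈ 7183 m/s.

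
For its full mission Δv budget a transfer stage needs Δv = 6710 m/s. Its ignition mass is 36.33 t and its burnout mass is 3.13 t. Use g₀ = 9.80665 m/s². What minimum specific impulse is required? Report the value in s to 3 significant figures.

ln(m₀/m_f) = ln(36330/3130) = ln(11.61) = 2.4516.
By the Tsiolkovsky rocket equation, v_e = Δv / ln(m₀/m_f) = 6710 / 2.4516 = 2737.0 m/s.
Isp = v_e / g₀ = 2737.0 / 9.80665 = 279.1 s.

Isp ≈ 279 s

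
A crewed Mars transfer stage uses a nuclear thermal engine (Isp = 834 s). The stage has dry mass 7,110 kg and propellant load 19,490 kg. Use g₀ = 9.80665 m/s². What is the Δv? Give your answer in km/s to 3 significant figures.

v_e = Isp · g₀ = 834 × 9.80665 = 8178.7 m/s.
m₀ = m_dry + m_prop = 7,110 + 19,490 = 26,600 kg.
From the ideal rocket equation, Δv = v_e · ln(m₀/m_f) = 8178.7 × ln(3.741) = 8178.7 × 1.3194 ≈ 10791.1 m/s.

Δv ≈ 10.8 km/s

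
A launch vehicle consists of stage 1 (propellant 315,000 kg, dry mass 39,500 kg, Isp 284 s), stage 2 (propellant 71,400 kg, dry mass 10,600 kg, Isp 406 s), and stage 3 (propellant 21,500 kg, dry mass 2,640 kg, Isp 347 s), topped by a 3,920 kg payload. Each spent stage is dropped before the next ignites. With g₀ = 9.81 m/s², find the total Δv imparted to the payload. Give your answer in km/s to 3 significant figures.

Δv ≈ 12.3 km/s

Ignition mass of stage 1 = 315,000+39,500 + 71,400+10,600 + 21,500+2,640 + 3,920 = 464,560 kg.
Stage 1: m₀ = 464,560 kg, m_f = 464,560 − 315,000 = 149,560 kg; Δv = 284×9.81×ln(3.106) = 2786.0×1.1334 ≈ 3158 m/s.
Stage 2: m₀ = 110,060 kg, m_f = 110,060 − 71,400 = 38,660 kg; Δv = 406×9.81×ln(2.847) = 3982.9×1.0462 ≈ 4167 m/s.
Stage 3: m₀ = 28,060 kg, m_f = 28,060 − 21,500 = 6,560 kg; Δv = 347×9.81×ln(4.277) = 3404.1×1.4534 ≈ 4947 m/s.
Total Δv = 3158 + 4167 + 4947 = 12272 m/s.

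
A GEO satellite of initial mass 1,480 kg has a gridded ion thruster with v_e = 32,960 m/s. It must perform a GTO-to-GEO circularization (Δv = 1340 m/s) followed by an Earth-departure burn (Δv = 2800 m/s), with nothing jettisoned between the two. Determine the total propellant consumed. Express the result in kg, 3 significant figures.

After the first burn: m = 1480 × exp(−1340/32960.0) = 1480 × 0.96016 = 1,421.04 kg.
After the second burn: m = 1,421.04 × exp(−2800/32960.0) = 1,421.04 × 0.91856 = 1,305.31 kg.
Total propellant = m₀ − m_final = 1480 − 1,305.31 = 174.69 kg.

total propellant consumed ≈ 175 kg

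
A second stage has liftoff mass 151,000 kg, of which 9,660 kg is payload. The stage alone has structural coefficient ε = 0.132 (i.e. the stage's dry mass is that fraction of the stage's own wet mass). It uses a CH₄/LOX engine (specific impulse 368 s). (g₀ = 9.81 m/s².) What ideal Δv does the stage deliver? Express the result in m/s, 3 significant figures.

Stage wet mass = m₀ − payload = 151,000 − 9,660 = 141,340 kg.
Stage dry mass = ε × stage wet mass = 0.132 × 141,340 = 18,656.9 kg.
Burnout mass m_f = stage dry + payload = 18,656.9 + 9,660 = 28,316.9 kg.
v_e = Isp · g₀ = 368 × 9.81 = 3610.1 m/s.
Rocket equation: Δv = v_e · ln(151,000/28,316.9) = 3610.1 × ln(5.333) = 3610.1 × 1.6738 ≈ 6043 m/s.

Δv ≈ 6040 m/s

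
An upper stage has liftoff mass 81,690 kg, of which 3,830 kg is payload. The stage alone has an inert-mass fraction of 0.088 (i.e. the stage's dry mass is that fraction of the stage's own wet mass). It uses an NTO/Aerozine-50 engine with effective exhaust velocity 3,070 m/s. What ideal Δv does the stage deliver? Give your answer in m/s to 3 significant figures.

Δv ≈ 6250 m/s

Stage wet mass = m₀ − payload = 81,690 − 3,830 = 77,860 kg.
Stage dry mass = ε × stage wet mass = 0.088 × 77,860 = 6,851.68 kg.
Burnout mass m_f = stage dry + payload = 6,851.68 + 3,830 = 10,681.68 kg.
Rocket equation: Δv = v_e · ln(81,690/10,681.68) = 3070.0 × ln(7.648) = 3070.0 × 2.0344 ≈ 6246 m/s.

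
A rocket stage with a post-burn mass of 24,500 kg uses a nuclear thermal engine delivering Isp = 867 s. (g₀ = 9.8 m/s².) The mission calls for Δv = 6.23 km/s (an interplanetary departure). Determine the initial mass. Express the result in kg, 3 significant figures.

initial mass ≈ 51000 kg

v_e = Isp · g₀ = 867 × 9.8 = 8496.6 m/s.
m₀/m_f = exp(Δv / v_e) = exp(6230 / 8496.6) = exp(0.7332) = 2.0818.
m₀ = m_f × 2.0818 = 24,500 × 2.0818 = 51,004.1 kg.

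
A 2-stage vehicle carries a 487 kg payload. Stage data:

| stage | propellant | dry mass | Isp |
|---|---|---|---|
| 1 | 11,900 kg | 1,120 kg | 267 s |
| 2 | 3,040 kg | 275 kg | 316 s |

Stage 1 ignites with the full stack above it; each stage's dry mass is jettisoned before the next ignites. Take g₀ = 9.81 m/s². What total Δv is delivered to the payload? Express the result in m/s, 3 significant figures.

Ignition mass of stage 1 = 11,900+1,120 + 3,040+275 + 487 = 16,822 kg.
Stage 1: m₀ = 16,822 kg, m_f = 16,822 − 11,900 = 4,922 kg; Δv = 267×9.81×ln(3.418) = 2619.3×1.2290 ≈ 3219 m/s.
Stage 2: m₀ = 3,802 kg, m_f = 3,802 − 3,040 = 762 kg; Δv = 316×9.81×ln(4.99) = 3100.0×1.6073 ≈ 4983 m/s.
Total Δv = 3219 + 4983 = 8202 m/s.

Δv ≈ 8200 m/s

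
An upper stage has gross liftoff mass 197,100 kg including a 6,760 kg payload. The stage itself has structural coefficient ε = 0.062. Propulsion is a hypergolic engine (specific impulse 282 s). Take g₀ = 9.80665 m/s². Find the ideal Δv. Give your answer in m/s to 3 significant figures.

Stage wet mass = m₀ − payload = 197,100 − 6,760 = 190,340 kg.
Stage dry mass = ε × stage wet mass = 0.062 × 190,340 = 11,801.1 kg.
Burnout mass m_f = stage dry + payload = 11,801.1 + 6,760 = 18,561.1 kg.
v_e = Isp · g₀ = 282 × 9.80665 = 2765.5 m/s.
From the ideal rocket equation, Δv = v_e · ln(197,100/18,561.1) = 2765.5 × ln(10.62) = 2765.5 × 2.3626 ≈ 6534 m/s.

Δv ≈ 6530 m/s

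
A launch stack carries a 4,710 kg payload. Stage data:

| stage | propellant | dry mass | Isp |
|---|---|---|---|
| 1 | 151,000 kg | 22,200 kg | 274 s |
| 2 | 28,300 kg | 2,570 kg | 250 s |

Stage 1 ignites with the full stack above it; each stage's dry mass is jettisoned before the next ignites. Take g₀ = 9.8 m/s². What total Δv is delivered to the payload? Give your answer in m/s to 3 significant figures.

Ignition mass of stage 1 = 151,000+22,200 + 28,300+2,570 + 4,710 = 208,780 kg.
Stage 1: m₀ = 208,780 kg, m_f = 208,780 − 151,000 = 57,780 kg; Δv = 274×9.8×ln(3.613) = 2685.2×1.2846 ≈ 3450 m/s.
Stage 2: m₀ = 35,580 kg, m_f = 35,580 − 28,300 = 7,280 kg; Δv = 250×9.8×ln(4.887) = 2450.0×1.5867 ≈ 3887 m/s.
Total Δv = 3450 + 3887 = 7337 m/s.

Δv ≈ 7340 m/s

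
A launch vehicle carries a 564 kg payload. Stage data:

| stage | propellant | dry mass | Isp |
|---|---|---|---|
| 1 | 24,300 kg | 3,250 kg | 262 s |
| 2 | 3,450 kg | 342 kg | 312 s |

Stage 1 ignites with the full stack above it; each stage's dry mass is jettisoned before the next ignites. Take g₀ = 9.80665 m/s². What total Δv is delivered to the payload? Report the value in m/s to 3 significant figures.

Δv ≈ 8490 m/s

Ignition mass of stage 1 = 24,300+3,250 + 3,450+342 + 564 = 31,906 kg.
Stage 1: m₀ = 31,906 kg, m_f = 31,906 − 24,300 = 7,606 kg; Δv = 262×9.80665×ln(4.195) = 2569.3×1.4339 ≈ 3684 m/s.
Stage 2: m₀ = 4,356 kg, m_f = 4,356 − 3,450 = 906 kg; Δv = 312×9.80665×ln(4.808) = 3059.7×1.5703 ≈ 4805 m/s.
Total Δv = 3684 + 4805 = 8489 m/s.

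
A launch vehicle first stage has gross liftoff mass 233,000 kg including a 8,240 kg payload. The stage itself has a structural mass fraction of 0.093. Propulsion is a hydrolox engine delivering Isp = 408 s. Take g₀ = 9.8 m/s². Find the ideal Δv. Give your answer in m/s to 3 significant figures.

Stage wet mass = m₀ − payload = 233,000 − 8,240 = 224,760 kg.
Stage dry mass = ε × stage wet mass = 0.093 × 224,760 = 20,902.7 kg.
Burnout mass m_f = stage dry + payload = 20,902.7 + 8,240 = 29,142.7 kg.
v_e = Isp · g₀ = 408 × 9.8 = 3998.4 m/s.
Δv = v_e · ln(233,000/29,142.7) = 3998.4 × ln(7.995) = 3998.4 × 2.0788 ≈ 8312 m/s.

Δv ≈ 8310 m/s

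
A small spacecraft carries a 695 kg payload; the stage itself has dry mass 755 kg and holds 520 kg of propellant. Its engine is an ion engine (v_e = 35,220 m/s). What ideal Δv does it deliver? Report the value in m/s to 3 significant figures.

m₀ = payload + dry + propellant = 695 + 755 + 520 = 1,970 kg.
m_f = payload + dry = 695 + 755 = 1,450 kg.
From the ideal rocket equation, Δv = v_e · ln(m₀/m_f) = 35220.0 × ln(1.359) = 35220.0 × 0.3065 ≈ 10793.9 m/s.

Δv ≈ 10800 m/s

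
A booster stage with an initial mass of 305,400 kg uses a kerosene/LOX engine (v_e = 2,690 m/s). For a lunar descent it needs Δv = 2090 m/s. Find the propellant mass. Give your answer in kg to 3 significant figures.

propellant mass ≈ 165000 kg

m₀/m_f = exp(Δv / v_e) = exp(2090 / 2690.0) = exp(0.7770) = 2.1748.
m_f = 305,400 / 2.1748 = 140,427 kg, so propellant = m₀ − m_f = 305,400 − 140,427 = 164,973 kg.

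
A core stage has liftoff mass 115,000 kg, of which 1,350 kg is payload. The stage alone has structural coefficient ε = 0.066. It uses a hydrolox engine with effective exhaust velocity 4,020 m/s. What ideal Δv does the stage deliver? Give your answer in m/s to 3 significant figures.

Δv ≈ 10300 m/s

Stage wet mass = m₀ − payload = 115,000 − 1,350 = 113,650 kg.
Stage dry mass = ε × stage wet mass = 0.066 × 113,650 = 7,500.9 kg.
Burnout mass m_f = stage dry + payload = 7,500.9 + 1,350 = 8,850.9 kg.
Δv = v_e · ln(115,000/8,850.9) = 4020.0 × ln(12.99) = 4020.0 × 2.5644 ≈ 10309 m/s.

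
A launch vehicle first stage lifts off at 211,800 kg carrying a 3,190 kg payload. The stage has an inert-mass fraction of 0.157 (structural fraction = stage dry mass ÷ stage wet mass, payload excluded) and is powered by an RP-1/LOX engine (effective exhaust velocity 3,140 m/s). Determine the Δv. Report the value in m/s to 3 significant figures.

Δv ≈ 5570 m/s

Stage wet mass = m₀ − payload = 211,800 − 3,190 = 208,610 kg.
Stage dry mass = ε × stage wet mass = 0.157 × 208,610 = 32,751.8 kg.
Burnout mass m_f = stage dry + payload = 32,751.8 + 3,190 = 35,941.8 kg.
Using Δv = v_e ln(m₀/m_f): Δv = v_e · ln(211,800/35,941.8) = 3140.0 × ln(5.893) = 3140.0 × 1.7737 ≈ 5570 m/s.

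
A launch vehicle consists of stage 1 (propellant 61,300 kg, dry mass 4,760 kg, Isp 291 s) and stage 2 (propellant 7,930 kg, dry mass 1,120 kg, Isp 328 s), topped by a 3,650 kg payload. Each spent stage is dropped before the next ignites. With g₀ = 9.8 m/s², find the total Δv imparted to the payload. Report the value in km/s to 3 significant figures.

Ignition mass of stage 1 = 61,300+4,760 + 7,930+1,120 + 3,650 = 78,760 kg.
Stage 1: m₀ = 78,760 kg, m_f = 78,760 − 61,300 = 17,460 kg; Δv = 291×9.8×ln(4.511) = 2851.8×1.5065 ≈ 4296 m/s.
Stage 2: m₀ = 12,700 kg, m_f = 12,700 − 7,930 = 4,770 kg; Δv = 328×9.8×ln(2.662) = 3214.4×0.9793 ≈ 3148 m/s.
Total Δv = 4296 + 3148 = 7444 m/s.

Δv ≈ 7.44 km/s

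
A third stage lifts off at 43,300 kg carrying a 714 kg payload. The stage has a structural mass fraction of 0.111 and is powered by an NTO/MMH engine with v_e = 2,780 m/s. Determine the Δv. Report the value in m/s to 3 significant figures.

Stage wet mass = m₀ − payload = 43,300 − 714 = 42,586 kg.
Stage dry mass = ε × stage wet mass = 0.111 × 42,586 = 4,727.05 kg.
Burnout mass m_f = stage dry + payload = 4,727.05 + 714 = 5,441.05 kg.
By the Tsiolkovsky rocket equation, Δv = v_e · ln(43,300/5,441.05) = 2780.0 × ln(7.958) = 2780.0 × 2.0742 ≈ 5766 m/s.

Δv ≈ 5770 m/s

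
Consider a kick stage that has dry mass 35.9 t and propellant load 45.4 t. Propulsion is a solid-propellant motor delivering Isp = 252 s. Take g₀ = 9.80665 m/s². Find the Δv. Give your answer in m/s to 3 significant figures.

v_e = Isp · g₀ = 252 × 9.80665 = 2471.3 m/s.
m₀ = m_dry + m_prop = 35.9 + 45.4 = 81.3 t.
Δv = v_e · ln(m₀/m_f) = 2471.3 × ln(2.265) = 2471.3 × 0.8174 ≈ 2020.0 m/s.

Δv ≈ 2020 m/s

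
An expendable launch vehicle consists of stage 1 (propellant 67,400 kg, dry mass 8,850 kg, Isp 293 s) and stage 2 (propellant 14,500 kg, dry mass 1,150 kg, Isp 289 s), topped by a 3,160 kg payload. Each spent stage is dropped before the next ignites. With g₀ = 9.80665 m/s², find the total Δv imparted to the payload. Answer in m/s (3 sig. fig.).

Ignition mass of stage 1 = 67,400+8,850 + 14,500+1,150 + 3,160 = 95,060 kg.
Stage 1: m₀ = 95,060 kg, m_f = 95,060 − 67,400 = 27,660 kg; Δv = 293×9.80665×ln(3.437) = 2873.3×1.2345 ≈ 3547 m/s.
Stage 2: m₀ = 18,810 kg, m_f = 18,810 − 14,500 = 4,310 kg; Δv = 289×9.80665×ln(4.364) = 2834.1×1.4735 ≈ 4176 m/s.
Total Δv = 3547 + 4176 = 7723 m/s.

Δv ≈ 7720 m/s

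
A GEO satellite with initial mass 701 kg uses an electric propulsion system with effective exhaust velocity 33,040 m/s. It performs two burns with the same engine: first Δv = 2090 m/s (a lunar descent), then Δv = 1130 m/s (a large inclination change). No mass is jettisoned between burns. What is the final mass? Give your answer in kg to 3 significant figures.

final mass ≈ 636 kg

After the first burn: m = 701 × exp(−2090/33040.0) = 701 × 0.93870 = 658.029 kg.
After the second burn: m = 658.029 × exp(−1130/33040.0) = 658.029 × 0.96638 = 635.906 kg.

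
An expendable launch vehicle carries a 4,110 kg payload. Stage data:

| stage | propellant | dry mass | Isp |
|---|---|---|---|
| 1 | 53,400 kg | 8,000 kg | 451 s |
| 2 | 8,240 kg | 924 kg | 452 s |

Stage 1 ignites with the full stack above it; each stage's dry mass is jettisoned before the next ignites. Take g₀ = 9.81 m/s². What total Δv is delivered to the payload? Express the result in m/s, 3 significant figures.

Δv ≈ 9850 m/s

Ignition mass of stage 1 = 53,400+8,000 + 8,240+924 + 4,110 = 74,674 kg.
Stage 1: m₀ = 74,674 kg, m_f = 74,674 − 53,400 = 21,274 kg; Δv = 451×9.81×ln(3.51) = 4424.3×1.2556 ≈ 5555 m/s.
Stage 2: m₀ = 13,274 kg, m_f = 13,274 − 8,240 = 5,034 kg; Δv = 452×9.81×ln(2.637) = 4434.1×0.9696 ≈ 4299 m/s.
Total Δv = 5555 + 4299 = 9854 m/s.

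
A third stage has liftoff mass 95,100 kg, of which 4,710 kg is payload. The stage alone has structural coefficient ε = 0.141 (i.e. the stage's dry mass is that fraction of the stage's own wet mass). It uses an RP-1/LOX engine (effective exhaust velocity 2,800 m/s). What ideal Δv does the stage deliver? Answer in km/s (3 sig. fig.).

Stage wet mass = m₀ − payload = 95,100 − 4,710 = 90,390 kg.
Stage dry mass = ε × stage wet mass = 0.141 × 90,390 = 12,745 kg.
Burnout mass m_f = stage dry + payload = 12,745 + 4,710 = 17,455 kg.
From the ideal rocket equation, Δv = v_e · ln(95,100/17,455) = 2800.0 × ln(5.448) = 2800.0 × 1.6953 ≈ 4747 m/s.

Δv ≈ 4.75 km/s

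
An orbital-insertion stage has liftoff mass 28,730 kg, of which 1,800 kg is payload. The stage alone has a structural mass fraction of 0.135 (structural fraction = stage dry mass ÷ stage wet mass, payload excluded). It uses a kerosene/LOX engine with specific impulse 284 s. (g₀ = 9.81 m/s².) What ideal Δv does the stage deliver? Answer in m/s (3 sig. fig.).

Stage wet mass = m₀ − payload = 28,730 − 1,800 = 26,930 kg.
Stage dry mass = ε × stage wet mass = 0.135 × 26,930 = 3,635.55 kg.
Burnout mass m_f = stage dry + payload = 3,635.55 + 1,800 = 5,435.55 kg.
v_e = Isp · g₀ = 284 × 9.81 = 2786.0 m/s.
Δv = v_e · ln(28,730/5,435.55) = 2786.0 × ln(5.286) = 2786.0 × 1.6650 ≈ 4639 m/s.

Δv ≈ 4640 m/s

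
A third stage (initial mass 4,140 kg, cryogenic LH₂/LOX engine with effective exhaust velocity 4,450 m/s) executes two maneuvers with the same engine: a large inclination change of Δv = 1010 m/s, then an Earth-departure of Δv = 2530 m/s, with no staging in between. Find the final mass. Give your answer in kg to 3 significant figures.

After the first burn: m = 4140 × exp(−1010/4450.0) = 4140 × 0.79695 = 3,299.37 kg.
After the second burn: m = 3,299.37 × exp(−2530/4450.0) = 3,299.37 × 0.56635 = 1,868.6 kg.

final mass ≈ 1870 kg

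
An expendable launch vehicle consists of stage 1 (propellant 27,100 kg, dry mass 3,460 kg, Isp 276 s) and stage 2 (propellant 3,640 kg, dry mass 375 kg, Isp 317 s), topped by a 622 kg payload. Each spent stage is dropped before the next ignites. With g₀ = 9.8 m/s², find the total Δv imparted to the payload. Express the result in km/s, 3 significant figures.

Ignition mass of stage 1 = 27,100+3,460 + 3,640+375 + 622 = 35,197 kg.
Stage 1: m₀ = 35,197 kg, m_f = 35,197 − 27,100 = 8,097 kg; Δv = 276×9.8×ln(4.347) = 2704.8×1.4695 ≈ 3975 m/s.
Stage 2: m₀ = 4,637 kg, m_f = 4,637 − 3,640 = 997 kg; Δv = 317×9.8×ln(4.651) = 3106.6×1.5371 ≈ 4775 m/s.
Total Δv = 3975 + 4775 = 8750 m/s.

Δv ≈ 8.75 km/s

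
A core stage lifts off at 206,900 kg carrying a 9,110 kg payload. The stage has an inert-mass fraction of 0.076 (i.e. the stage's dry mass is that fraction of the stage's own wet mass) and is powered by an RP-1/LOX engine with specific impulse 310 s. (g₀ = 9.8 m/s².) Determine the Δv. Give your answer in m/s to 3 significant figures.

Δv ≈ 6530 m/s

Stage wet mass = m₀ − payload = 206,900 − 9,110 = 197,790 kg.
Stage dry mass = ε × stage wet mass = 0.076 × 197,790 = 15,032 kg.
Burnout mass m_f = stage dry + payload = 15,032 + 9,110 = 24,142 kg.
v_e = Isp · g₀ = 310 × 9.8 = 3038.0 m/s.
Δv = v_e · ln(206,900/24,142) = 3038.0 × ln(8.57) = 3038.0 × 2.1483 ≈ 6526 m/s.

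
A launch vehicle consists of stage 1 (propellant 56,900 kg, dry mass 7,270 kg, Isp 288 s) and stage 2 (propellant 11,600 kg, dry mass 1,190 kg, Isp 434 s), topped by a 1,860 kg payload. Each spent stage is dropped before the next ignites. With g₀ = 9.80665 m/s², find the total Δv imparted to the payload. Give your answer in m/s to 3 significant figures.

Ignition mass of stage 1 = 56,900+7,270 + 11,600+1,190 + 1,860 = 78,820 kg.
Stage 1: m₀ = 78,820 kg, m_f = 78,820 − 56,900 = 21,920 kg; Δv = 288×9.80665×ln(3.596) = 2824.3×1.2798 ≈ 3614 m/s.
Stage 2: m₀ = 14,650 kg, m_f = 14,650 − 11,600 = 3,050 kg; Δv = 434×9.80665×ln(4.803) = 4256.1×1.5693 ≈ 6679 m/s.
Total Δv = 3614 + 6679 = 10293 m/s.

Δv ≈ 10300 m/s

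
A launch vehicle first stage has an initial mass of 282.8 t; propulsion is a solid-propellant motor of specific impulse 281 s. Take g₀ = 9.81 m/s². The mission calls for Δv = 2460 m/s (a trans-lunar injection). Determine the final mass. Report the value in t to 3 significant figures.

v_e = Isp · g₀ = 281 × 9.81 = 2756.6 m/s.
By the Tsiolkovsky rocket equation, m₀/m_f = exp(Δv / v_e) = exp(2460 / 2756.6) = exp(0.8924) = 2.4410.
m_f = m₀ / 2.4410 = 282.8 / 2.4410 = 115.854 t.

final mass ≈ 116 t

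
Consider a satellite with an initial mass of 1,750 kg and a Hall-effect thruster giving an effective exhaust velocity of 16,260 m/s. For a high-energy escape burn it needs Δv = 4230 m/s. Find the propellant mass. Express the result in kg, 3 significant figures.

propellant mass ≈ 401 kg

Rocket equation: m₀/m_f = exp(Δv / v_e) = exp(4230 / 16260.0) = exp(0.2601) = 1.2971.
m_f = 1,750 / 1.2971 = 1,349.16 kg, so propellant = m₀ − m_f = 1,750 − 1,349.16 = 400.84 kg.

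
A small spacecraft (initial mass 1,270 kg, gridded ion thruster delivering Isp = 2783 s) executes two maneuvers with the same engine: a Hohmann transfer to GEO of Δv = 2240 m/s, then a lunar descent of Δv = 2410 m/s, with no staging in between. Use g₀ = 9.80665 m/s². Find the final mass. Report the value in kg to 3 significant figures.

v_e = Isp · g₀ = 2783 × 9.80665 = 27291.9 m/s.
After the first burn: m = 1270 × exp(−2240/27291.9) = 1270 × 0.92120 = 1,169.92 kg.
After the second burn: m = 1,169.92 × exp(−2410/27291.9) = 1,169.92 × 0.91548 = 1,071.04 kg.

final mass ≈ 1070 kg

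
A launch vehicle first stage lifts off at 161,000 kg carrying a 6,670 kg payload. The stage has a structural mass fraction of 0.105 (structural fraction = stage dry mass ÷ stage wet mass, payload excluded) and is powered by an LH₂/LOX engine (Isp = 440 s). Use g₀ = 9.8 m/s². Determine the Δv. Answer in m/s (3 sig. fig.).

Δv ≈ 8410 m/s

Stage wet mass = m₀ − payload = 161,000 − 6,670 = 154,330 kg.
Stage dry mass = ε × stage wet mass = 0.105 × 154,330 = 16,204.7 kg.
Burnout mass m_f = stage dry + payload = 16,204.7 + 6,670 = 22,874.7 kg.
v_e = Isp · g₀ = 440 × 9.8 = 4312.0 m/s.
By the Tsiolkovsky rocket equation, Δv = v_e · ln(161,000/22,874.7) = 4312.0 × ln(7.038) = 4312.0 × 1.9514 ≈ 8414 m/s.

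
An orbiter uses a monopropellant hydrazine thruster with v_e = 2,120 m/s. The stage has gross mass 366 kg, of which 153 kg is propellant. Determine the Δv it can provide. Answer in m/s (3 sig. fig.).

Δv ≈ 1150 m/s

m_f = m₀ − m_prop = 366 − 153 = 213 kg.
Using Δv = v_e ln(m₀/m_f): Δv = v_e · ln(m₀/m_f) = 2120.0 × ln(1.718) = 2120.0 × 0.5413 ≈ 1147.6 m/s.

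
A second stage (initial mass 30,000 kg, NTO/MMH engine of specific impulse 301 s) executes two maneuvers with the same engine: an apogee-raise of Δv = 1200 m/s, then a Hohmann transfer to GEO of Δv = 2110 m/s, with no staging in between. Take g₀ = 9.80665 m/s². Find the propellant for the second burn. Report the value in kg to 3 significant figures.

propellant for the second burn ≈ 10200 kg

v_e = Isp · g₀ = 301 × 9.80665 = 2951.8 m/s.
After the first burn: m = 30000 × exp(−1200/2951.8) = 30000 × 0.66596 = 19,978.8 kg.
After the second burn: m = 19,978.8 × exp(−2110/2951.8) = 19,978.8 × 0.48928 = 9,775.23 kg.
Second-burn propellant = 19,978.8 − 9,775.23 = 10,203.57 kg.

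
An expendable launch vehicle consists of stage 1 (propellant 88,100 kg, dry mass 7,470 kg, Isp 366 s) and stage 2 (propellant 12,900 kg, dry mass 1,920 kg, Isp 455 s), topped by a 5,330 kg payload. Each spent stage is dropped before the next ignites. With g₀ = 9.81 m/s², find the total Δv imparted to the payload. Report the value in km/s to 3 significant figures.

Δv ≈ 9.71 km/s

Ignition mass of stage 1 = 88,100+7,470 + 12,900+1,920 + 5,330 = 115,720 kg.
Stage 1: m₀ = 115,720 kg, m_f = 115,720 − 88,100 = 27,620 kg; Δv = 366×9.81×ln(4.19) = 3590.5×1.4326 ≈ 5144 m/s.
Stage 2: m₀ = 20,150 kg, m_f = 20,150 − 12,900 = 7,250 kg; Δv = 455×9.81×ln(2.779) = 4463.6×1.0222 ≈ 4563 m/s.
Total Δv = 5144 + 4563 = 9707 m/s.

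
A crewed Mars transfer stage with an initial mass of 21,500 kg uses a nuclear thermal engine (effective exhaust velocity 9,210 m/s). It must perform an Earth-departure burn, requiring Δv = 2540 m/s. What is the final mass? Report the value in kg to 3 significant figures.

final mass ≈ 16300 kg

By the Tsiolkovsky rocket equation, m₀/m_f = exp(Δv / v_e) = exp(2540 / 9210.0) = exp(0.2758) = 1.3176.
m_f = m₀ / 1.3176 = 21,500 / 1.3176 = 16,317.5 kg.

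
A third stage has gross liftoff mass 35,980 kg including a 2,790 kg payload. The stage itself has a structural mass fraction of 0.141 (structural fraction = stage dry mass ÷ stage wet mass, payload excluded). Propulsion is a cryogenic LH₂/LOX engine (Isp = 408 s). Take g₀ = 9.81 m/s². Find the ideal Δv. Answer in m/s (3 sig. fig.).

Δv ≈ 6290 m/s

Stage wet mass = m₀ − payload = 35,980 − 2,790 = 33,190 kg.
Stage dry mass = ε × stage wet mass = 0.141 × 33,190 = 4,679.79 kg.
Burnout mass m_f = stage dry + payload = 4,679.79 + 2,790 = 7,469.79 kg.
v_e = Isp · g₀ = 408 × 9.81 = 4002.5 m/s.
Δv = v_e · ln(35,980/7,469.79) = 4002.5 × ln(4.817) = 4002.5 × 1.5721 ≈ 6292 m/s.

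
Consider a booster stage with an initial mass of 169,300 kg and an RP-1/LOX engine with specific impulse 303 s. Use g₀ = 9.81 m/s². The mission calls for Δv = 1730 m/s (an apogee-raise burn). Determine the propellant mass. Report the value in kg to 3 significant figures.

propellant mass ≈ 74700 kg

v_e = Isp · g₀ = 303 × 9.81 = 2972.4 m/s.
Using Δv = v_e ln(m₀/m_f): m₀/m_f = exp(Δv / v_e) = exp(1730 / 2972.4) = exp(0.5820) = 1.7896.
m_f = 169,300 / 1.7896 = 94,602.1 kg, so propellant = m₀ − m_f = 169,300 − 94,602.1 = 74,697.9 kg.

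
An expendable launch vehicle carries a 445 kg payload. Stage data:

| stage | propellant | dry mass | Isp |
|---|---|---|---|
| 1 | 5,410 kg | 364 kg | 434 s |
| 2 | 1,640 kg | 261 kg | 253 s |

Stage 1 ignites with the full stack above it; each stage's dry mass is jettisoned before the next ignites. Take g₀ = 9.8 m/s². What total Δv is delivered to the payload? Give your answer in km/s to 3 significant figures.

Ignition mass of stage 1 = 5,410+364 + 1,640+261 + 445 = 8,120 kg.
Stage 1: m₀ = 8,120 kg, m_f = 8,120 − 5,410 = 2,710 kg; Δv = 434×9.8×ln(2.996) = 4253.2×1.0974 ≈ 4667 m/s.
Stage 2: m₀ = 2,346 kg, m_f = 2,346 − 1,640 = 706 kg; Δv = 253×9.8×ln(3.323) = 2479.4×1.2009 ≈ 2977 m/s.
Total Δv = 4667 + 2977 = 7644 m/s.

Δv ≈ 7.64 km/s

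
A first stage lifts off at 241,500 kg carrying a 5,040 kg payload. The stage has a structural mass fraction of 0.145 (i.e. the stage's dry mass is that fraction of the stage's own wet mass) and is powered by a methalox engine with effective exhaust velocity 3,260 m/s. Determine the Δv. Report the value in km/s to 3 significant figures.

Δv ≈ 5.92 km/s

Stage wet mass = m₀ − payload = 241,500 − 5,040 = 236,460 kg.
Stage dry mass = ε × stage wet mass = 0.145 × 236,460 = 34,286.7 kg.
Burnout mass m_f = stage dry + payload = 34,286.7 + 5,040 = 39,326.7 kg.
Using Δv = v_e ln(m₀/m_f): Δv = v_e · ln(241,500/39,326.7) = 3260.0 × ln(6.141) = 3260.0 × 1.8150 ≈ 5917 m/s.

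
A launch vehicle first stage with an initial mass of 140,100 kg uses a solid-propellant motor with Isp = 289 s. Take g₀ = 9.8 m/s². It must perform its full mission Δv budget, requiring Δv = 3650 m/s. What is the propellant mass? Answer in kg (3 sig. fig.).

v_e = Isp · g₀ = 289 × 9.8 = 2832.2 m/s.
Using Δv = v_e ln(m₀/m_f): m₀/m_f = exp(Δv / v_e) = exp(3650 / 2832.2) = exp(1.2888) = 3.6283.
m_f = 140,100 / 3.6283 = 38,613.1 kg, so propellant = m₀ − m_f = 140,100 − 38,613.1 = 101,486.9 kg.

propellant mass ≈ 101000 kg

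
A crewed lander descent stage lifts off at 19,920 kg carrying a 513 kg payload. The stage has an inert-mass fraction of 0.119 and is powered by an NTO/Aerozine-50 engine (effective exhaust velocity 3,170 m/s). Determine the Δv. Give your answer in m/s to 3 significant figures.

Stage wet mass = m₀ − payload = 19,920 − 513 = 19,407 kg.
Stage dry mass = ε × stage wet mass = 0.119 × 19,407 = 2,309.43 kg.
Burnout mass m_f = stage dry + payload = 2,309.43 + 513 = 2,822.43 kg.
Δv = v_e · ln(19,920/2,822.43) = 3170.0 × ln(7.058) = 3170.0 × 1.9541 ≈ 6195 m/s.

Δv ≈ 6190 m/s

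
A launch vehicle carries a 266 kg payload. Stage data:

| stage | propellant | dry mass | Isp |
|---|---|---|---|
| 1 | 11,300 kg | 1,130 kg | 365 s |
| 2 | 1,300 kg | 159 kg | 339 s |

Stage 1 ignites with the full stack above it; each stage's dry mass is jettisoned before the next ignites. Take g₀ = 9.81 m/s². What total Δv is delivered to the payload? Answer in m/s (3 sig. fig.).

Ignition mass of stage 1 = 11,300+1,130 + 1,300+159 + 266 = 14,155 kg.
Stage 1: m₀ = 14,155 kg, m_f = 14,155 − 11,300 = 2,855 kg; Δv = 365×9.81×ln(4.958) = 3580.7×1.6010 ≈ 5733 m/s.
Stage 2: m₀ = 1,725 kg, m_f = 1,725 − 1,300 = 425 kg; Δv = 339×9.81×ln(4.059) = 3325.6×1.4009 ≈ 4659 m/s.
Total Δv = 5733 + 4659 = 10392 m/s.

Δv ≈ 10400 m/s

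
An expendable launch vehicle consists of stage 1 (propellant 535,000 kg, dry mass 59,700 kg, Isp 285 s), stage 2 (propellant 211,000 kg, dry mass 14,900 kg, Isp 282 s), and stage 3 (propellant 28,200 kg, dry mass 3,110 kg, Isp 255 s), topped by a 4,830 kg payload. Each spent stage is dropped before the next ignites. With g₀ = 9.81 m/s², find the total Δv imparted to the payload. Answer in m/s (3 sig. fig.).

Ignition mass of stage 1 = 535,000+59,700 + 211,000+14,900 + 28,200+3,110 + 4,830 = 856,740 kg.
Stage 1: m₀ = 856,740 kg, m_f = 856,740 − 535,000 = 321,740 kg; Δv = 285×9.81×ln(2.663) = 2795.9×0.9794 ≈ 2738 m/s.
Stage 2: m₀ = 262,040 kg, m_f = 262,040 − 211,000 = 51,040 kg; Δv = 282×9.81×ln(5.134) = 2766.4×1.6359 ≈ 4526 m/s.
Stage 3: m₀ = 36,140 kg, m_f = 36,140 − 28,200 = 7,940 kg; Δv = 255×9.81×ln(4.552) = 2501.6×1.5155 ≈ 3791 m/s.
Total Δv = 2738 + 4526 + 3791 = 11055 m/s.

Δv ≈ 11100 m/s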